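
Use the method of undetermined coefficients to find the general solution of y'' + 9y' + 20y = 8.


Characteristic roots of r² + 9r + 20 = 0 are -4, -5.
y_h = C₁e^(-4x) + C₂e^(-5x).
Constant forcing; try y_p = A. Then 20A = 8 ⇒ A = 2/5.
General solution: y = C₁e^(-4x) + C₂e^(-5x) + 2/5.


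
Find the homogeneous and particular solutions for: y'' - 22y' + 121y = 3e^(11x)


Characteristic polynomial (r - 11)² = 0; repeated root r = 11.
y_h = (C₁ + C₂x)e^(11x). Forcing matches the repeated root (resonance), so try y_p = Ax² e^(11x).
Substitute and solve for A: 2A = 3, so A = 3/2.
General solution: y = (C₁ + C₂x + (3/2)x²)e^(11x).


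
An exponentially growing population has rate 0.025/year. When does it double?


Exponential growth: P(t) = P₀ e^(0.025t). Set P(t)/P₀ = 2: e^(0.025t) = 2.
Solve: t = ln(2)/0.025 ≈ 27.73 years.


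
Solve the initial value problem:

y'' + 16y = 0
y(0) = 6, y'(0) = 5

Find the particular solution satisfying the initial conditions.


Characteristic roots of r² + 16 = 0 are ±4i, so y = C₁cos(4x) + C₂sin(4x).
Apply y(0) = 6: C₁ = 6. Differentiate and apply y'(0) = 5: 4·C₂ = 5, so C₂ = 5/4.
Particular solution: y = 6cos(4x) + (5/4)sin(4x).


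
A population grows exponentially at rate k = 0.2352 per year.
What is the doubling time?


Exponential growth: P(t) = P₀ e^(0.2352t). Set P(t)/P₀ = 2: e^(0.2352t) = 2.
Solve: t = ln(2)/0.2352 ≈ 2.95 years.


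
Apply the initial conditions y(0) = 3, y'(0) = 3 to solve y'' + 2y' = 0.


Characteristic roots of r² + 2r = 0 are -2, 0.
General solution y = c₁ e^(-2x) + c₂.
Apply y(0) = 3: c₁ + c₂ = 3. Apply y'(0) = 3: -2 c₁ + 0 c₂ = 3.
Solve: c₁ = -3/2, c₂ = 9/2.
Particular solution: y = -(3/2)e^(-2x) + 9/2.


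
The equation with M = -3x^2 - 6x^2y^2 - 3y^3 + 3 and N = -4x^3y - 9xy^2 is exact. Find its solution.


Check exactness: ∂M/∂y = -12x^2y - 9y^2 and ∂N/∂x = -12x^2y - 9y^2; equal, so the equation is exact.
Integrate M with respect to x (treating y as constant): ∫M dx = -x^3 - 2x^3y^2 - 3xy^3 + 3x + h(y).
Differentiate w.r.t. y and set equal to N: all terms match, so h'(y) = 0 and h is a constant absorbed into C.
General solution: -x^3 - 2x^3y^2 - 3xy^3 + 3x = C.


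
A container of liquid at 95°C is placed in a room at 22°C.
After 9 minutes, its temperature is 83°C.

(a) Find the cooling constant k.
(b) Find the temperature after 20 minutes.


Newton's law: T(t) = T_a + (T₀ - T_a)e^(-kt).
(a) Use T(9) = 83: (83 - 22)/(95 - 22) = e^(-k·9), so k = -ln(0.836)/9 ≈ 0.0200.
(b) Apply k to t = 20: T(20) = 22 + (73)e^(-0.399) ≈ 71.0°C.


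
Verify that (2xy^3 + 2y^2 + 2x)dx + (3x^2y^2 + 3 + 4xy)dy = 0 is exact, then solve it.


Check exactness: ∂M/∂y = 6xy^2 + 4y and ∂N/∂x = 6xy^2 + 4y; equal, so the equation is exact.
Integrate M with respect to x (treating y as constant): ∫M dx = x^2y^3 + 2xy^2 + x^2 + h(y).
Differentiate w.r.t. y and set equal to N: the x-dependent terms already match, leaving h'(y) = 3. Integrate: h(y) = 3y.
So F(x,y) = x^2y^3 + 3y + 2xy^2 + x^2.
General solution: x^2y^3 + 3y + 2xy^2 + x^2 = C.


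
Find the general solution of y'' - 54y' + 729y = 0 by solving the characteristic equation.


Characteristic equation: r² - 54r + 729 = 0, i.e. (r - 27)² = 0.
Repeated root r = 27; include an x factor for the second linearly independent solution.
General solution: y = (C₁ + C₂x)e^(27x).


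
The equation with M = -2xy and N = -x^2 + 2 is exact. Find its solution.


Check exactness: ∂M/∂y = -2x and ∂N/∂x = -2x; equal, so the equation is exact.
Integrate M with respect to x (treating y as constant): ∫M dx = -x^2y + h(y).
Differentiate w.r.t. y and set equal to N: the x-dependent terms already match, leaving h'(y) = 2. Integrate: h(y) = 2y.
So F(x,y) = -x^2y + 2y.
General solution: -x^2y + 2y = C.


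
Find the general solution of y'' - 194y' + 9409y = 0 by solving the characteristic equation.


Characteristic equation: r² - 194r + 9409 = 0, i.e. (r - 97)² = 0.
Repeated root r = 97; include an x factor for the second linearly independent solution.
General solution: y = (C₁ + C₂x)e^(97x).


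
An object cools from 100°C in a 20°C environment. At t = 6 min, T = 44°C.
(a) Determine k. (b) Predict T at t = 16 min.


Newton's law: T(t) = T_a + (T₀ - T_a)e^(-kt).
(a) Use T(6) = 44: (44 - 20)/(100 - 20) = e^(-k·6), so k = -ln(0.300)/6 ≈ 0.2007.
(b) Apply k to t = 16: T(16) = 20 + (80)e^(-3.211) ≈ 23.2°C.


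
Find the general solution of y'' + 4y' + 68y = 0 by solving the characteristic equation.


Characteristic equation: r² + 4r + 68 = 0.
Discriminant is negative; roots r = -2 ± 8i (complex conjugate pair).
General solution uses e^(α x)(C₁ cos(β x) + C₂ sin(β x)): y = e^(-2x)(C₁cos(8x) + C₂sin(8x)).


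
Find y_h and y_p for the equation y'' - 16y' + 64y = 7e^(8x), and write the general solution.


Characteristic polynomial (r - 8)² = 0; repeated root r = 8.
y_h = (C₁ + C₂x)e^(8x). Forcing matches the repeated root (resonance), so try y_p = Ax² e^(8x).
Substitute and solve for A: 2A = 7, so A = 7/2.
General solution: y = (C₁ + C₂x + (7/2)x²)e^(8x).


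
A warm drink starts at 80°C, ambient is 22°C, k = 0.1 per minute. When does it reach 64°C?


From T(t) = T_a + (T₀ - T_a)e^(-kt), set T(t) = 64:
(64 - 22) / (80 - 22) = e^(-0.1t), so t = -ln(0.724)/0.1 ≈ 3.2 minutes.


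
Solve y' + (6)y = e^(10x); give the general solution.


P(x) = 6 ⇒ μ = e^(6x).
(μ y)' = e^(16x) ⇒ μ y = e^(16x)/16 + C.
Divide by μ: y = (1/16)e^(10x) + Ce^(-6x).


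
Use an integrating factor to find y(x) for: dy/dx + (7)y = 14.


P(x) = 7, Q(x) = 14; integrating factor μ = e^(7x).
(μ y)' = 14e^(7x) ⇒ μ y = 2e^(7x) + C.
Divide by μ: y = 2 + Ce^(-7x).


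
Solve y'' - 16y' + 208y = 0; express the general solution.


Characteristic equation: r² - 16r + 208 = 0.
Discriminant is negative; roots r = 8 ± 12i (complex conjugate pair).
General solution uses e^(α x)(C₁ cos(β x) + C₂ sin(β x)): y = e^(8x)(C₁cos(12x) + C₂sin(12x)).


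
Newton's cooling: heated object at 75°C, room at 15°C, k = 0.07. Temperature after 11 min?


Newton's law: dT/dt = -k(T - T_a) has solution T(t) = T_a + (T₀ - T_a)e^(-kt).
Plug in T_a = 15, T₀ = 75, k = 0.07, t = 11: T(11) = 15 + (60)e^(-0.77) ≈ 42.8°C.


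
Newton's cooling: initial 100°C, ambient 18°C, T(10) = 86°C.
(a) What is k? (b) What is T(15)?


Newton's law: T(t) = T_a + (T₀ - T_a)e^(-kt).
(a) Use T(10) = 86: (86 - 18)/(100 - 18) = e^(-k·10), so k = -ln(0.829)/10 ≈ 0.0187.
(b) Apply k to t = 15: T(15) = 18 + (82)e^(-0.281) ≈ 79.9°C.


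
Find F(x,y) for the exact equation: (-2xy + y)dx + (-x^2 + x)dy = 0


Check exactness: ∂M/∂y = -2x + 1 and ∂N/∂x = -2x + 1; equal, so the equation is exact.
Integrate M with respect to x (treating y as constant): ∫M dx = -x^2y + xy + h(y).
Differentiate w.r.t. y and set equal to N: all terms match, so h'(y) = 0 and h is a constant absorbed into C.
General solution: -x^2y + xy = C.


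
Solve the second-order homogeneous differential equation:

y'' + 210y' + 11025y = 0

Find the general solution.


Characteristic equation: r² + 210r + 11025 = 0, i.e. (r + 105)² = 0.
Repeated root r = -105; include an x factor for the second linearly independent solution.
General solution: y = (C₁ + C₂x)e^(-105x).


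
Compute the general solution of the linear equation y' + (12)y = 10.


P(x) = 12, Q(x) = 10; integrating factor μ = e^(12x).
(μ y)' = 10e^(12x) ⇒ μ y = (5/6)e^(12x) + C.
Divide by μ: y = 5/6 + Ce^(-12x).


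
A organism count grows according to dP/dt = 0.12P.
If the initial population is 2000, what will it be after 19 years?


The ODE dP/dt = 0.12P has solution P(t) = P(0)e^(0.12t).
Substitute P(0) = 2000 and t = 19: P(19) = 2000 e^(2.28) ≈ 19553.


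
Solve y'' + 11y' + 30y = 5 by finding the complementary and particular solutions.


Characteristic roots of r² + 11r + 30 = 0 are -6, -5.
y_h = C₁e^(-6x) + C₂e^(-5x).
Constant forcing; try y_p = A. Then 30A = 5 ⇒ A = 1/6.
General solution: y = C₁e^(-6x) + C₂e^(-5x) + 1/6.


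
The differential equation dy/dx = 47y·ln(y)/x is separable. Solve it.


Separate: dy/[y ln(y)] = 47 dx/x.
Substitute u = ln(y): du/u = 47 dx/x.
Integrate: ln|ln(y)| = 47ln|x| + C₀, hence ln(y) = C·x^47.


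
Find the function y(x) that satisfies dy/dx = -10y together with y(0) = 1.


General solution of y' = -10y is y = Ce^(-10x).
Apply y(0) = 1: C = 1.
Particular solution: y = e^(-10x).


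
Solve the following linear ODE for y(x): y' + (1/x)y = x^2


P(x) = 1/x ⇒ μ = x^1.
(x^1 y)' = x^3 ⇒ x^1 y = x^4/(4) + C.
Solve for y: y = (1/4)x^3 + C/x^1.


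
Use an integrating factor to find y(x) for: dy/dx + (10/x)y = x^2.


P(x) = 10/x ⇒ μ = x^10.
(x^10 y)' = x^12 ⇒ x^10 y = x^13/(13) + C.
Solve for y: y = (1/13)x^3 + C/x^10.


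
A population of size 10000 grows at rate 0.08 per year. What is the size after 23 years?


The ODE dP/dt = 0.08P has solution P(t) = P(0)e^(0.08t).
Substitute P(0) = 10000 and t = 23: P(23) = 10000 e^(1.84) ≈ 62965.


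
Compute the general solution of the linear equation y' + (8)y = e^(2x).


P(x) = 8 ⇒ μ = e^(8x).
(μ y)' = e^(10x) ⇒ μ y = e^(10x)/10 + C.
Divide by μ: y = (1/10)e^(2x) + Ce^(-8x).


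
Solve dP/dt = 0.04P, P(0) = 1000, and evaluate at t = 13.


The ODE dP/dt = 0.04P has solution P(t) = P(0)e^(0.04t).
Substitute P(0) = 1000 and t = 13: P(13) = 1000 e^(0.52) ≈ 1682.


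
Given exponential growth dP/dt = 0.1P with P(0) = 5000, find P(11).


The ODE dP/dt = 0.1P has solution P(t) = P(0)e^(0.1t).
Substitute P(0) = 5000 and t = 11: P(11) = 5000 e^(1.10) ≈ 15021.


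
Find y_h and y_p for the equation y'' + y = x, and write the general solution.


Homogeneous: r² + 1 = 0 ⇒ r = ±1i, y_h = C₁cos(x) + C₂sin(x).
Polynomial forcing; try y_p = Ax + B. Then y_p'' + 1 y_p = 1(Ax + B) = x, so B = 0 and A = 1.
General solution: y = C₁cos(x) + C₂sin(x) + x.


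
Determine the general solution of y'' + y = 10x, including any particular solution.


Homogeneous: r² + 1 = 0 ⇒ r = ±1i, y_h = C₁cos(x) + C₂sin(x).
Polynomial forcing; try y_p = Ax + B. Then y_p'' + 1 y_p = 1(Ax + B) = 10x, so B = 0 and A = 10.
General solution: y = C₁cos(x) + C₂sin(x) + 10x.


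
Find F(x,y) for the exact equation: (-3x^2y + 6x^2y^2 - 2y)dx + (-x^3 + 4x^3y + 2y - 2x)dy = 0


Check exactness: ∂M/∂y = -3x^2 + 12x^2y - 2 and ∂N/∂x = -3x^2 + 12x^2y - 2; equal, so the equation is exact.
Integrate M with respect to x (treating y as constant): ∫M dx = -x^3y + 2x^3y^2 - 2xy + h(y).
Differentiate w.r.t. y and set equal to N: the x-dependent terms already match, leaving h'(y) = 2y. Integrate: h(y) = y^2.
So F(x,y) = -x^3y + 2x^3y^2 + y^2 - 2xy.
General solution: -x^3y + 2x^3y^2 + y^2 - 2xy = C.


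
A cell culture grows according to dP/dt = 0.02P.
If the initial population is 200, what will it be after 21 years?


The ODE dP/dt = 0.02P has solution P(t) = P(0)e^(0.02t).
Substitute P(0) = 200 and t = 21: P(21) = 200 e^(0.42) ≈ 304.


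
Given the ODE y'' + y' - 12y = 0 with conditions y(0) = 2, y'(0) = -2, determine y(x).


Characteristic roots of r² + r - 12 = 0 are -4, 3.
General solution y = c₁ e^(-4x) + c₂ e^(3x).
Apply y(0) = 2: c₁ + c₂ = 2. Apply y'(0) = -2: -4 c₁ + 3 c₂ = -2.
Solve: c₁ = 8/7, c₂ = 6/7.
Particular solution: y = (8/7)e^(-4x) + (6/7)e^(3x).


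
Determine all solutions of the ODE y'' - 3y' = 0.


Characteristic equation: r² - 3r = 0.
Factor: (r - 0)(r - 3) = 0 ⇒ r = 0, 3 (distinct real).
General solution: y = C₁ + C₂e^(3x).


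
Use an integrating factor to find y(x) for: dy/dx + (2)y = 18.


P(x) = 2, Q(x) = 18; integrating factor μ = e^(2x).
(μ y)' = 18e^(2x) ⇒ μ y = 9e^(2x) + C.
Divide by μ: y = 9 + Ce^(-2x).


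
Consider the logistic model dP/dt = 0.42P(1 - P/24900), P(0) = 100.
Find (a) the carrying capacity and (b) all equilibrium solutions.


Logistic ODE dP/dt = 0.42P(1 - P/24900) has equilibria where dP/dt = 0, i.e. P = 0 or P = 24900.
The coefficient (1 - P/K) = 0 when P = K, identifying K = 24900 as the carrying capacity.
(a) K = 24900; (b) equilibria P = 0 and P = 24900.


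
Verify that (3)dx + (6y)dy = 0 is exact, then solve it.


Check exactness: ∂M/∂y = 0 and ∂N/∂x = 0; equal, so the equation is exact.
Integrate M with respect to x (treating y as constant): ∫M dx = 3x + h(y).
Differentiate w.r.t. y and set equal to N: the x-dependent terms already match, leaving h'(y) = 6y. Integrate: h(y) = 3y^2.
So F(x,y) = 3y^2 + 3x.
General solution: 3y^2 + 3x = C.


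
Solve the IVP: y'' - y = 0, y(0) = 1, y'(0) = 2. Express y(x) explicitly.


Characteristic roots of r² - 1 = 0 are 1, -1.
General solution y = c₁ e^(x) + c₂ e^(-x).
Apply y(0) = 1: c₁ + c₂ = 1. Apply y'(0) = 2: 1 c₁ - 1 c₂ = 2.
Solve: c₁ = 3/2, c₂ = -1/2.
Particular solution: y = (3/2)e^(x) - (1/2)e^(-x).


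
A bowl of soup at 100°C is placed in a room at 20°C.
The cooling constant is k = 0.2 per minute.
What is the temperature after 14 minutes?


Newton's law: dT/dt = -k(T - T_a) has solution T(t) = T_a + (T₀ - T_a)e^(-kt).
Plug in T_a = 20, T₀ = 100, k = 0.2, t = 14: T(14) = 20 + (80)e^(-2.80) ≈ 24.9°C.


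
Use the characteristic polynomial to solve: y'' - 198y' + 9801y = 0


Characteristic equation: r² - 198r + 9801 = 0, i.e. (r - 99)² = 0.
Repeated root r = 99; include an x factor for the second linearly independent solution.
General solution: y = (C₁ + C₂x)e^(99x).


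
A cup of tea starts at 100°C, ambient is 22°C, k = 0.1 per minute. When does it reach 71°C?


From T(t) = T_a + (T₀ - T_a)e^(-kt), set T(t) = 71:
(71 - 22) / (100 - 22) = e^(-0.1t), so t = -ln(0.628)/0.1 ≈ 4.6 minutes.


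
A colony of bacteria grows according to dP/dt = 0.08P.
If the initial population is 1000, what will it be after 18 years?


The ODE dP/dt = 0.08P has solution P(t) = P(0)e^(0.08t).
Substitute P(0) = 1000 and t = 18: P(18) = 1000 e^(1.44) ≈ 4221.


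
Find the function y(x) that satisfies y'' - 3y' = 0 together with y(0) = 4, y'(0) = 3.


Characteristic roots of r² - 3r = 0 are 3, 0.
General solution y = c₁ e^(3x) + c₂.
Apply y(0) = 4: c₁ + c₂ = 4. Apply y'(0) = 3: 3 c₁ + 0 c₂ = 3.
Solve: c₁ = 1, c₂ = 3.
Particular solution: y = e^(3x) + 3.


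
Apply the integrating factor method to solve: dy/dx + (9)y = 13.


P(x) = 9, Q(x) = 13; integrating factor μ = e^(9x).
(μ y)' = 13e^(9x) ⇒ μ y = (13/9)e^(9x) + C.
Divide by μ: y = 13/9 + Ce^(-9x).


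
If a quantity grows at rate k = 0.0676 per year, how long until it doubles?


Exponential growth: P(t) = P₀ e^(0.0676t). Set P(t)/P₀ = 2: e^(0.0676t) = 2.
Solve: t = ln(2)/0.0676 ≈ 10.25 years.


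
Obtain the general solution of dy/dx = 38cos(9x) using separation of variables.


g(y) = 1, so integrate directly: y = ∫ 38cos(9x) dx = (38/9)sin(9x) + C.


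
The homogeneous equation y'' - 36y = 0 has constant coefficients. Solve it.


Characteristic equation: r² - 36 = 0.
Factor: (r + 6)(r - 6) = 0 ⇒ r = -6, 6 (distinct real).
General solution: y = C₁e^(-6x) + C₂e^(6x).


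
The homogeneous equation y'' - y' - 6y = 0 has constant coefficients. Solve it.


Characteristic equation: r² - r - 6 = 0.
Factor: (r + 2)(r - 3) = 0 ⇒ r = -2, 3 (distinct real).
General solution: y = C₁e^(-2x) + C₂e^(3x).


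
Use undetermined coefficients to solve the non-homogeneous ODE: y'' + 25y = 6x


Homogeneous: r² + 25 = 0 ⇒ r = ±5i, y_h = C₁cos(5x) + C₂sin(5x).
Polynomial forcing; try y_p = Ax + B. Then y_p'' + 25 y_p = 25(Ax + B) = 6x, so B = 0 and A = 6/25.
General solution: y = C₁cos(5x) + C₂sin(5x) + (6/25)x.


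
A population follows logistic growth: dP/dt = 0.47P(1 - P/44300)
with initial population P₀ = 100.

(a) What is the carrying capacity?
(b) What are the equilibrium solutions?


Logistic ODE dP/dt = 0.47P(1 - P/44300) has equilibria where dP/dt = 0, i.e. P = 0 or P = 44300.
The coefficient (1 - P/K) = 0 when P = K, identifying K = 44300 as the carrying capacity.
(a) K = 44300; (b) equilibria P = 0 and P = 44300.


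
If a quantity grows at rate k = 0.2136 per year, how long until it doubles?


Exponential growth: P(t) = P₀ e^(0.2136t). Set P(t)/P₀ = 2: e^(0.2136t) = 2.
Solve: t = ln(2)/0.2136 ≈ 3.25 years.


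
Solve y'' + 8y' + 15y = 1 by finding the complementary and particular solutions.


Characteristic roots of r² + 8r + 15 = 0 are -3, -5.
y_h = C₁e^(-3x) + C₂e^(-5x).
Constant forcing; try y_p = A. Then 15A = 1 ⇒ A = 1/15.
General solution: y = C₁e^(-3x) + C₂e^(-5x) + 1/15.


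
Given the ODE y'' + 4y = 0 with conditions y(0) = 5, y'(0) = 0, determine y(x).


Characteristic roots of r² + 4 = 0 are ±2i, so y = C₁cos(2x) + C₂sin(2x).
Apply y(0) = 5: C₁ = 5. Differentiate and apply y'(0) = 0: 2·C₂ = 0, so C₂ = 0.
Particular solution: y = 5cos(2x).


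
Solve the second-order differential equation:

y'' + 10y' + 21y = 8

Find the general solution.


Characteristic roots of r² + 10r + 21 = 0 are -3, -7.
y_h = C₁e^(-3x) + C₂e^(-7x).
Constant forcing; try y_p = A. Then 21A = 8 ⇒ A = 8/21.
General solution: y = C₁e^(-3x) + C₂e^(-7x) + 8/21.


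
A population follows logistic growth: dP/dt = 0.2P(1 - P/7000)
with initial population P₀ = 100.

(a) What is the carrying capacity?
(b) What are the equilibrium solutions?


Logistic ODE dP/dt = 0.2P(1 - P/7000) has equilibria where dP/dt = 0, i.e. P = 0 or P = 7000.
The coefficient (1 - P/K) = 0 when P = K, identifying K = 7000 as the carrying capacity.
(a) K = 7000; (b) equilibria P = 0 and P = 7000.


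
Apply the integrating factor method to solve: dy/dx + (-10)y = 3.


P(x) = -10 ⇒ μ = e^(-10x).
(μ y)' = 3e^(-10x) ⇒ μ y = -(3/10)e^(-10x) + C.
Divide by μ: y = -3/10 + Ce^(10x).


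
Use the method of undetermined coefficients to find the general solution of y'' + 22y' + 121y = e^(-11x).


Characteristic polynomial (r + 11)² = 0; repeated root r = -11.
y_h = (C₁ + C₂x)e^(-11x). Forcing matches the repeated root (resonance), so try y_p = Ax² e^(-11x).
Substitute and solve for A: 2A = 1, so A = 1/2.
General solution: y = (C₁ + C₂x + (1/2)x²)e^(-11x).


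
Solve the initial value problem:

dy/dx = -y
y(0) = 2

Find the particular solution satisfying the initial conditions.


General solution of y' = -y is y = Ce^(-x).
Apply y(0) = 2: C = 2.
Particular solution: y = 2e^(-x).


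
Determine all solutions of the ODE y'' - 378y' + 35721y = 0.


Characteristic equation: r² - 378r + 35721 = 0, i.e. (r - 189)² = 0.
Repeated root r = 189; include an x factor for the second linearly independent solution.
General solution: y = (C₁ + C₂x)e^(189x).


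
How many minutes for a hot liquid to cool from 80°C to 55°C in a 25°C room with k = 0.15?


From T(t) = T_a + (T₀ - T_a)e^(-kt), set T(t) = 55:
(55 - 25) / (80 - 25) = e^(-0.15t), so t = -ln(0.545)/0.15 ≈ 4.0 minutes.


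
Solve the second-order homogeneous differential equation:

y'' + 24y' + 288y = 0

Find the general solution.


Characteristic equation: r² + 24r + 288 = 0.
Discriminant is negative; roots r = -12 ± 12i (complex conjugate pair).
General solution uses e^(α x)(C₁ cos(β x) + C₂ sin(β x)): y = e^(-12x)(C₁cos(12x) + C₂sin(12x)).


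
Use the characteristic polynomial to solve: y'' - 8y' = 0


Characteristic equation: r² - 8r = 0.
Factor: (r - 0)(r - 8) = 0 ⇒ r = 0, 8 (distinct real).
General solution: y = C₁ + C₂e^(8x).


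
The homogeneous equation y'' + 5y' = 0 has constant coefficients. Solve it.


Characteristic equation: r² + 5r = 0.
Factor: (r + 5)(r - 0) = 0 ⇒ r = -5, 0 (distinct real).
General solution: y = C₁e^(-5x) + C₂.


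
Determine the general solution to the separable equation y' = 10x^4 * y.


Separate variables: dy/y = 10x^4 dx.
Integrate: ln|y| = 2x^5 + C₀.
Exponentiate: y = Ce^(2x^5).


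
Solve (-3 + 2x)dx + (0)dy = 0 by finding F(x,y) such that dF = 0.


Check exactness: ∂M/∂y = 0 and ∂N/∂x = 0; equal, so the equation is exact.
Integrate M with respect to x (treating y as constant): ∫M dx = -3x + x^2 + h(y).
Differentiate w.r.t. y and set equal to N: all terms match, so h'(y) = 0 and h is a constant absorbed into C.
General solution: -3x + x^2 = C.


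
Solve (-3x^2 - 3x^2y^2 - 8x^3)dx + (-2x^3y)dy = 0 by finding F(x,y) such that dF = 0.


Check exactness: ∂M/∂y = -6x^2y and ∂N/∂x = -6x^2y; equal, so the equation is exact.
Integrate M with respect to x (treating y as constant): ∫M dx = -x^3 - x^3y^2 - 2x^4 + h(y).
Differentiate w.r.t. y and set equal to N: all terms match, so h'(y) = 0 and h is a constant absorbed into C.
General solution: -x^3 - x^3y^2 - 2x^4 = C.


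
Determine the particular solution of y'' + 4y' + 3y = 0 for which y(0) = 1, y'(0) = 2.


Characteristic roots of r² + 4r + 3 = 0 are -3, -1.
General solution y = c₁ e^(-3x) + c₂ e^(-x).
Apply y(0) = 1: c₁ + c₂ = 1. Apply y'(0) = 2: -3 c₁ - 1 c₂ = 2.
Solve: c₁ = -3/2, c₂ = 5/2.
Particular solution: y = -(3/2)e^(-3x) + (5/2)e^(-x).


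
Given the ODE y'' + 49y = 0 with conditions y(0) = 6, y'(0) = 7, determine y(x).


Characteristic roots of r² + 49 = 0 are ±7i, so y = C₁cos(7x) + C₂sin(7x).
Apply y(0) = 6: C₁ = 6. Differentiate and apply y'(0) = 7: 7·C₂ = 7, so C₂ = 1.
Particular solution: y = 6cos(7x) + sin(7x).


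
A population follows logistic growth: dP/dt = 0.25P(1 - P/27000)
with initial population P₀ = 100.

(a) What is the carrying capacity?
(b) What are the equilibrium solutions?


Logistic ODE dP/dt = 0.25P(1 - P/27000) has equilibria where dP/dt = 0, i.e. P = 0 or P = 27000.
The coefficient (1 - P/K) = 0 when P = K, identifying K = 27000 as the carrying capacity.
(a) K = 27000; (b) equilibria P = 0 and P = 27000.


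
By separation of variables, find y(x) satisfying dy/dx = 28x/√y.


Separate: √y dy = 28x dx.
Integrate: (2/3)y^(3/2) = 14x² + C.


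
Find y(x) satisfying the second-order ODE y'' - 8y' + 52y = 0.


Characteristic equation: r² - 8r + 52 = 0.
Discriminant is negative; roots r = 4 ± 6i (complex conjugate pair).
General solution uses e^(α x)(C₁ cos(β x) + C₂ sin(β x)): y = e^(4x)(C₁cos(6x) + C₂sin(6x)).


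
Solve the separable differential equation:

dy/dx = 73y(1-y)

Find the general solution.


Separate: dy/[y(1-y)] = 73 dx.
Partial fractions: 1/[y(1-y)] = 1/y + 1/(1-y).
Integrate: ln|y/(1-y)| = 73x + C₀.
Solve for y: y = 1/(1 + Ce^(-73x)).


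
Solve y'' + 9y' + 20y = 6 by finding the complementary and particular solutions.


Characteristic roots of r² + 9r + 20 = 0 are -5, -4.
y_h = C₁e^(-5x) + C₂e^(-4x).
Constant forcing; try y_p = A. Then 20A = 6 ⇒ A = 3/10.
General solution: y = C₁e^(-5x) + C₂e^(-4x) + 3/10.


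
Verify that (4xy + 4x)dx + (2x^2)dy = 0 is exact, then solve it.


Check exactness: ∂M/∂y = 4x and ∂N/∂x = 4x; equal, so the equation is exact.
Integrate M with respect to x (treating y as constant): ∫M dx = 2x^2y + 2x^2 + h(y).
Differentiate w.r.t. y and set equal to N: all terms match, so h'(y) = 0 and h is a constant absorbed into C.
General solution: 2x^2y + 2x^2 = C.


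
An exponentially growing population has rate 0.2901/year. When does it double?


Exponential growth: P(t) = P₀ e^(0.2901t). Set P(t)/P₀ = 2: e^(0.2901t) = 2.
Solve: t = ln(2)/0.2901 ≈ 2.39 years.


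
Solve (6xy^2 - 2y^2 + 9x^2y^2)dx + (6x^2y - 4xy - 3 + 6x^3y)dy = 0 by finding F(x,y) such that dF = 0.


Check exactness: ∂M/∂y = 12xy - 4y + 18x^2y and ∂N/∂x = 12xy - 4y + 18x^2y; equal, so the equation is exact.
Integrate M with respect to x (treating y as constant): ∫M dx = 3x^2y^2 - 2xy^2 + 3x^3y^2 + h(y).
Differentiate w.r.t. y and set equal to N: the x-dependent terms already match, leaving h'(y) = -3. Integrate: h(y) = -3y.
So F(x,y) = 3x^2y^2 - 2xy^2 - 3y + 3x^3y^2.
General solution: 3x^2y^2 - 2xy^2 - 3y + 3x^3y^2 = C.


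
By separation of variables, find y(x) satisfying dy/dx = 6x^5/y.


Separate variables: y dy = 6x^5 dx.
Integrate both sides: y²/2 = x^6 + C₀.
Multiply by 2: y² = 2x^6 + C.


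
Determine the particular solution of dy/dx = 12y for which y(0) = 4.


General solution of y' = 12y is y = Ce^(12x).
Apply y(0) = 4: C = 4.
Particular solution: y = 4e^(12x).


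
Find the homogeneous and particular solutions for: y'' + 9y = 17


Homogeneous part: r² + 9 = 0 ⇒ r = ±3i, so y_h = C₁cos(3x) + C₂sin(3x).
Try constant y_p = A; plug in: 9A = 17 ⇒ A = 17/9.
General solution: y = C₁cos(3x) + C₂sin(3x) + 17/9.


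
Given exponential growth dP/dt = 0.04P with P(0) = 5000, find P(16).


The ODE dP/dt = 0.04P has solution P(t) = P(0)e^(0.04t).
Substitute P(0) = 5000 and t = 16: P(16) = 5000 e^(0.64) ≈ 9482.


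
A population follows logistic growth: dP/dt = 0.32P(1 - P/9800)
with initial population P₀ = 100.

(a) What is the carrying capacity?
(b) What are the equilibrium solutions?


Logistic ODE dP/dt = 0.32P(1 - P/9800) has equilibria where dP/dt = 0, i.e. P = 0 or P = 9800.
The coefficient (1 - P/K) = 0 when P = K, identifying K = 9800 as the carrying capacity.
(a) K = 9800; (b) equilibria P = 0 and P = 9800.


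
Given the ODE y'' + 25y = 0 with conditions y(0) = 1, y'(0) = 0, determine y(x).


Characteristic roots of r² + 25 = 0 are ±5i, so y = C₁cos(5x) + C₂sin(5x).
Apply y(0) = 1: C₁ = 1. Differentiate and apply y'(0) = 0: 5·C₂ = 0, so C₂ = 0.
Particular solution: y = cos(5x).


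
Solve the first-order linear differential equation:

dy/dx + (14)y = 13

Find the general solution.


P(x) = 14, Q(x) = 13; integrating factor μ = e^(14x).
(μ y)' = 13e^(14x) ⇒ μ y = (13/14)e^(14x) + C.
Divide by μ: y = 13/14 + Ce^(-14x).


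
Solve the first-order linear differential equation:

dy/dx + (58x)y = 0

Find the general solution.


P(x) = 58x ⇒ μ = e^(29x²).
Q(x) = 0 so μ y is constant: y = Ce^(-29x²).


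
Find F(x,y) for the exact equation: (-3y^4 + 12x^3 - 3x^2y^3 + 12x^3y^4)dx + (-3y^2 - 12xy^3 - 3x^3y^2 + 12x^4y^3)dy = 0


Check exactness: ∂M/∂y = -12y^3 - 9x^2y^2 + 48x^3y^3 and ∂N/∂x = -12y^3 - 9x^2y^2 + 48x^3y^3; equal, so the equation is exact.
Integrate M with respect to x (treating y as constant): ∫M dx = -3xy^4 + 3x^4 - x^3y^3 + 3x^4y^4 + h(y).
Differentiate w.r.t. y and set equal to N: the x-dependent terms already match, leaving h'(y) = -3y^2. Integrate: h(y) = -y^3.
So F(x,y) = -y^3 - 3xy^4 + 3x^4 - x^3y^3 + 3x^4y^4.
General solution: -y^3 - 3xy^4 + 3x^4 - x^3y^3 + 3x^4y^4 = C.


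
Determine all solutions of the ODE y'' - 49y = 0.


Characteristic equation: r² - 49 = 0.
Factor: (r + 7)(r - 7) = 0 ⇒ r = -7, 7 (distinct real).
General solution: y = C₁e^(-7x) + C₂e^(7x).


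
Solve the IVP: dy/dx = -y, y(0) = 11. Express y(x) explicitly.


General solution of y' = -y is y = Ce^(-x).
Apply y(0) = 11: C = 11.
Particular solution: y = 11e^(-x).


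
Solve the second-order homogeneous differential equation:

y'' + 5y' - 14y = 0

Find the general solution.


Characteristic equation: r² + 5r - 14 = 0.
Factor: (r + 7)(r - 2) = 0 ⇒ r = -7, 2 (distinct real).
General solution: y = C₁e^(-7x) + C₂e^(2x).


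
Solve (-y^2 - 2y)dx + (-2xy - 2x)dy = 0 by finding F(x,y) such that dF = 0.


Check exactness: ∂M/∂y = -2y - 2 and ∂N/∂x = -2y - 2; equal, so the equation is exact.
Integrate M with respect to x (treating y as constant): ∫M dx = -xy^2 - 2xy + h(y).
Differentiate w.r.t. y and set equal to N: all terms match, so h'(y) = 0 and h is a constant absorbed into C.
General solution: -xy^2 - 2xy = C.


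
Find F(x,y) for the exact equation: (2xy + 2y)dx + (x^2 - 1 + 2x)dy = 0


Check exactness: ∂M/∂y = 2x + 2 and ∂N/∂x = 2x + 2; equal, so the equation is exact.
Integrate M with respect to x (treating y as constant): ∫M dx = x^2y + 2xy + h(y).
Differentiate w.r.t. y and set equal to N: the x-dependent terms already match, leaving h'(y) = -1. Integrate: h(y) = -y.
So F(x,y) = x^2y - y + 2xy.
General solution: x^2y - y + 2xy = C.


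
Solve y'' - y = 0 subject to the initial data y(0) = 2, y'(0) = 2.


Characteristic roots of r² - 1 = 0 are -1, 1.
General solution y = c₁ e^(-x) + c₂ e^(x).
Apply y(0) = 2: c₁ + c₂ = 2. Apply y'(0) = 2: -1 c₁ + 1 c₂ = 2.
Solve: c₁ = 0, c₂ = 2.
Particular solution: y = 0e^(-x) + 2e^(x).


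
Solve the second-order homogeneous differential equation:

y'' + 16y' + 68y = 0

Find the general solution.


Characteristic equation: r² + 16r + 68 = 0.
Discriminant is negative; roots r = -8 ± 2i (complex conjugate pair).
General solution uses e^(α x)(C₁ cos(β x) + C₂ sin(β x)): y = e^(-8x)(C₁cos(2x) + C₂sin(2x)).


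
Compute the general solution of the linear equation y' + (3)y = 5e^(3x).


P(x) = 3 ⇒ μ = e^(3x).
(μ y)' = 5e^(6x) ⇒ μ y = (5/6)e^(6x) + C.
Divide by μ: y = (5/6)e^(3x) + Ce^(-3x).


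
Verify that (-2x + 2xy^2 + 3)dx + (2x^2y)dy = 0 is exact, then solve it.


Check exactness: ∂M/∂y = 4xy and ∂N/∂x = 4xy; equal, so the equation is exact.
Integrate M with respect to x (treating y as constant): ∫M dx = -x^2 + x^2y^2 + 3x + h(y).
Differentiate w.r.t. y and set equal to N: all terms match, so h'(y) = 0 and h is a constant absorbed into C.
General solution: -x^2 + x^2y^2 + 3x = C.


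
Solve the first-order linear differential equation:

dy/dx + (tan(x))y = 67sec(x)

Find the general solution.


P(x) = tan(x) ⇒ μ = e^(∫tan(x)dx) = sec(x).
(sec(x) y)' = 67sec²(x) ⇒ sec(x) y = 67tan(x) + C.
Multiply by cos(x): y = 67sin(x) + C·cos(x).


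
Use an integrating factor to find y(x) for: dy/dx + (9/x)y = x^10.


P(x) = 9/x ⇒ μ = x^9.
(x^9 y)' = x^9·x^10 = x^19.
Integrate: x^9 y = x^20/(20) + C.
Solve for y: y = (1/20)x^11 + C/x^9.


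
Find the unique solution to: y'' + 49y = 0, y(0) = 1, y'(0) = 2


Characteristic roots of r² + 49 = 0 are ±7i, so y = C₁cos(7x) + C₂sin(7x).
Apply y(0) = 1: C₁ = 1. Differentiate and apply y'(0) = 2: 7·C₂ = 2, so C₂ = 2/7.
Particular solution: y = cos(7x) + (2/7)sin(7x).


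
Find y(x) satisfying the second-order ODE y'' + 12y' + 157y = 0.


Characteristic equation: r² + 12r + 157 = 0.
Discriminant is negative; roots r = -6 ± 11i (complex conjugate pair).
General solution uses e^(α x)(C₁ cos(β x) + C₂ sin(β x)): y = e^(-6x)(C₁cos(11x) + C₂sin(11x)).


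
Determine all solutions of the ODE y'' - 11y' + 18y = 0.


Characteristic equation: r² - 11r + 18 = 0.
Factor: (r - 2)(r - 9) = 0 ⇒ r = 2, 9 (distinct real).
General solution: y = C₁e^(2x) + C₂e^(9x).


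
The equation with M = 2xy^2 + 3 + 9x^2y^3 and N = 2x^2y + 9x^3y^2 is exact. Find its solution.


Check exactness: ∂M/∂y = 4xy + 27x^2y^2 and ∂N/∂x = 4xy + 27x^2y^2; equal, so the equation is exact.
Integrate M with respect to x (treating y as constant): ∫M dx = x^2y^2 + 3x + 3x^3y^3 + h(y).
Differentiate w.r.t. y and set equal to N: all terms match, so h'(y) = 0 and h is a constant absorbed into C.
General solution: x^2y^2 + 3x + 3x^3y^3 = C.


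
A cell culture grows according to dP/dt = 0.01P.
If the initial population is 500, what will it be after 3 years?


The ODE dP/dt = 0.01P has solution P(t) = P(0)e^(0.01t).
Substitute P(0) = 500 and t = 3: P(3) = 500 e^(0.03) ≈ 515.


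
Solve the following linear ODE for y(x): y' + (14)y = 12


P(x) = 14, Q(x) = 12; integrating factor μ = e^(14x).
(μ y)' = 12e^(14x) ⇒ μ y = (6/7)e^(14x) + C.
Divide by μ: y = 6/7 + Ce^(-14x).


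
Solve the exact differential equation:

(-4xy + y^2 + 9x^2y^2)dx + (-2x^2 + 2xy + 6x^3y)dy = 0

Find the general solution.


Check exactness: ∂M/∂y = -4x + 2y + 18x^2y and ∂N/∂x = -4x + 2y + 18x^2y; equal, so the equation is exact.
Integrate M with respect to x (treating y as constant): ∫M dx = -2x^2y + xy^2 + 3x^3y^2 + h(y).
Differentiate w.r.t. y and set equal to N: all terms match, so h'(y) = 0 and h is a constant absorbed into C.
General solution: -2x^2y + xy^2 + 3x^3y^2 = C.


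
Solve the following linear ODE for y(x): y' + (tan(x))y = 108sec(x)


P(x) = tan(x) ⇒ μ = e^(∫tan(x)dx) = sec(x).
(sec(x) y)' = 108sec²(x) ⇒ sec(x) y = 108tan(x) + C.
Multiply by cos(x): y = 108sin(x) + C·cos(x).


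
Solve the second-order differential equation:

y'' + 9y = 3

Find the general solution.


Homogeneous part: r² + 9 = 0 ⇒ r = ±3i, so y_h = C₁cos(3x) + C₂sin(3x).
Try constant y_p = A; plug in: 9A = 3 ⇒ A = 1/3.
General solution: y = C₁cos(3x) + C₂sin(3x) + 1/3.


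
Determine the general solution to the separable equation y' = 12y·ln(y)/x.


Separate: dy/[y ln(y)] = 12 dx/x.
Substitute u = ln(y): du/u = 12 dx/x.
Integrate: ln|ln(y)| = 12ln|x| + C₀, hence ln(y) = C·x^12.


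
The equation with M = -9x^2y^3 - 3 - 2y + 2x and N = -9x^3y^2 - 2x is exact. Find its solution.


Check exactness: ∂M/∂y = -27x^2y^2 - 2 and ∂N/∂x = -27x^2y^2 - 2; equal, so the equation is exact.
Integrate M with respect to x (treating y as constant): ∫M dx = -3x^3y^3 - 3x - 2xy + x^2 + h(y).
Differentiate w.r.t. y and set equal to N: all terms match, so h'(y) = 0 and h is a constant absorbed into C.
General solution: -3x^3y^3 - 3x - 2xy + x^2 = C.


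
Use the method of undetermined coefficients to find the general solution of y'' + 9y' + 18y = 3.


Characteristic roots of r² + 9r + 18 = 0 are -3, -6.
y_h = C₁e^(-3x) + C₂e^(-6x).
Constant forcing; try y_p = A. Then 18A = 3 ⇒ A = 1/6.
General solution: y = C₁e^(-3x) + C₂e^(-6x) + 1/6.


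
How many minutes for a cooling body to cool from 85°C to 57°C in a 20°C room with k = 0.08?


From T(t) = T_a + (T₀ - T_a)e^(-kt), set T(t) = 57:
(57 - 20) / (85 - 20) = e^(-0.08t), so t = -ln(0.569)/0.08 ≈ 7.0 minutes.


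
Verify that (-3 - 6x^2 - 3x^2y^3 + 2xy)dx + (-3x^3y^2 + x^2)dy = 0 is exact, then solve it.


Check exactness: ∂M/∂y = -9x^2y^2 + 2x and ∂N/∂x = -9x^2y^2 + 2x; equal, so the equation is exact.
Integrate M with respect to x (treating y as constant): ∫M dx = -3x - 2x^3 - x^3y^3 + x^2y + h(y).
Differentiate w.r.t. y and set equal to N: all terms match, so h'(y) = 0 and h is a constant absorbed into C.
General solution: -3x - 2x^3 - x^3y^3 + x^2y = C.


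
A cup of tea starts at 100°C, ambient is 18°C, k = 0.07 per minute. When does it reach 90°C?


From T(t) = T_a + (T₀ - T_a)e^(-kt), set T(t) = 90:
(90 - 18) / (100 - 18) = e^(-0.07t), so t = -ln(0.878)/0.07 ≈ 1.9 minutes.


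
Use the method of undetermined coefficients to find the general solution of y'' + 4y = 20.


Homogeneous part: r² + 4 = 0 ⇒ r = ±2i, so y_h = C₁cos(2x) + C₂sin(2x).
Try constant y_p = A; plug in: 4A = 20 ⇒ A = 5.
General solution: y = C₁cos(2x) + C₂sin(2x) + 5.


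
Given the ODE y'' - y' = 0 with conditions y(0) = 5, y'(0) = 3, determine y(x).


Characteristic roots of r² - r = 0 are 1, 0.
General solution y = c₁ e^(x) + c₂.
Apply y(0) = 5: c₁ + c₂ = 5. Apply y'(0) = 3: 1 c₁ + 0 c₂ = 3.
Solve: c₁ = 3, c₂ = 2.
Particular solution: y = 3e^(x) + 2.


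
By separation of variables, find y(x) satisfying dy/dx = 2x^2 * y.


Separate variables: dy/y = 2x^2 dx.
Integrate: ln|y| = (2/3)x^3 + C₀.
Exponentiate: y = Ce^((2/3)x^3).


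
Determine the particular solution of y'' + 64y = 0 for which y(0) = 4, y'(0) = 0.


Characteristic roots of r² + 64 = 0 are ±8i, so y = C₁cos(8x) + C₂sin(8x).
Apply y(0) = 4: C₁ = 4. Differentiate and apply y'(0) = 0: 8·C₂ = 0, so C₂ = 0.
Particular solution: y = 4cos(8x).


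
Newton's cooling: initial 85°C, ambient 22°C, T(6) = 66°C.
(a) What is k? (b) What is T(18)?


Newton's law: T(t) = T_a + (T₀ - T_a)e^(-kt).
(a) Use T(6) = 66: (66 - 22)/(85 - 22) = e^(-k·6), so k = -ln(0.698)/6 ≈ 0.0598.
(b) Apply k to t = 18: T(18) = 22 + (63)e^(-1.077) ≈ 43.5°C.


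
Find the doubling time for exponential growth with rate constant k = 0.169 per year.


Exponential growth: P(t) = P₀ e^(0.169t). Set P(t)/P₀ = 2: e^(0.169t) = 2.
Solve: t = ln(2)/0.169 ≈ 4.10 years.


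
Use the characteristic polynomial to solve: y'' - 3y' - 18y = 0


Characteristic equation: r² - 3r - 18 = 0.
Factor: (r - 6)(r + 3) = 0 ⇒ r = 6, -3 (distinct real).
General solution: y = C₁e^(6x) + C₂e^(-3x).


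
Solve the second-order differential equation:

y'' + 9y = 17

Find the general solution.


Homogeneous part: r² + 9 = 0 ⇒ r = ±3i, so y_h = C₁cos(3x) + C₂sin(3x).
Try constant y_p = A; plug in: 9A = 17 ⇒ A = 17/9.
General solution: y = C₁cos(3x) + C₂sin(3x) + 17/9.


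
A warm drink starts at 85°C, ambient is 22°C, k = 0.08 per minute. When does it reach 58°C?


From T(t) = T_a + (T₀ - T_a)e^(-kt), set T(t) = 58:
(58 - 22) / (85 - 22) = e^(-0.08t), so t = -ln(0.571)/0.08 ≈ 7.0 minutes.


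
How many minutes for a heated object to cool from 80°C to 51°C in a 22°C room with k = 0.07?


From T(t) = T_a + (T₀ - T_a)e^(-kt), set T(t) = 51:
(51 - 22) / (80 - 22) = e^(-0.07t), so t = -ln(0.500)/0.07 ≈ 9.9 minutes.


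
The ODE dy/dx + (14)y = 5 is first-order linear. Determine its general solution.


P(x) = 14, Q(x) = 5; integrating factor μ = e^(14x).
(μ y)' = 5e^(14x) ⇒ μ y = (5/14)e^(14x) + C.
Divide by μ: y = 5/14 + Ce^(-14x).


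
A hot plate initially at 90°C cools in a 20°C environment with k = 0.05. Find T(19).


Newton's law: dT/dt = -k(T - T_a) has solution T(t) = T_a + (T₀ - T_a)e^(-kt).
Plug in T_a = 20, T₀ = 90, k = 0.05, t = 19: T(19) = 20 + (70)e^(-0.95) ≈ 47.1°C.


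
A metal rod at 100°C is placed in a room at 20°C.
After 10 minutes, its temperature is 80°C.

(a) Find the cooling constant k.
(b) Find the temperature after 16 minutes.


Newton's law: T(t) = T_a + (T₀ - T_a)e^(-kt).
(a) Use T(10) = 80: (80 - 20)/(100 - 20) = e^(-k·10), so k = -ln(0.750)/10 ≈ 0.0288.
(b) Apply k to t = 16: T(16) = 20 + (80)e^(-0.460) ≈ 70.5°C.


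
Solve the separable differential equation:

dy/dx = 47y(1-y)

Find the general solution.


Separate: dy/[y(1-y)] = 47 dx.
Partial fractions: 1/[y(1-y)] = 1/y + 1/(1-y).
Integrate: ln|y/(1-y)| = 47x + C₀.
Solve for y: y = 1/(1 + Ce^(-47x)).


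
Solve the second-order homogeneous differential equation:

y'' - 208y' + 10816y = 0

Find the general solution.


Characteristic equation: r² - 208r + 10816 = 0, i.e. (r - 104)² = 0.
Repeated root r = 104; include an x factor for the second linearly independent solution.
General solution: y = (C₁ + C₂x)e^(104x).


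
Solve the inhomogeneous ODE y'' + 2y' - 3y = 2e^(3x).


Characteristic roots of r² + 2r - 3 = 0 are 1, -3.
y_h = C₁e^(x) + C₂e^(-3x).
Forcing exponent 3 is not a characteristic root; try y_p = Ae^(3x).
Substitute: A·(9 + (2)·3 + (-3)) = A·12 = 2, so A = 1/6.
General solution: y = C₁e^(x) + C₂e^(-3x) + (1/6)e^(3x).


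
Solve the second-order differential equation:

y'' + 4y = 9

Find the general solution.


Homogeneous part: r² + 4 = 0 ⇒ r = ±2i, so y_h = C₁cos(2x) + C₂sin(2x).
Try constant y_p = A; plug in: 4A = 9 ⇒ A = 9/4.
General solution: y = C₁cos(2x) + C₂sin(2x) + 9/4.


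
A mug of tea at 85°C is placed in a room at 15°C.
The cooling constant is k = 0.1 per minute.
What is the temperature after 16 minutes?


Newton's law: dT/dt = -k(T - T_a) has solution T(t) = T_a + (T₀ - T_a)e^(-kt).
Plug in T_a = 15, T₀ = 85, k = 0.1, t = 16: T(16) = 15 + (70)e^(-1.60) ≈ 29.1°C.


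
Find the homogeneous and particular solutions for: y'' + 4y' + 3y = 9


Characteristic roots of r² + 4r + 3 = 0 are -1, -3.
y_h = C₁e^(-x) + C₂e^(-3x).
Constant forcing; try y_p = A. Then 3A = 9 ⇒ A = 3.
General solution: y = C₁e^(-x) + C₂e^(-3x) + 3.
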